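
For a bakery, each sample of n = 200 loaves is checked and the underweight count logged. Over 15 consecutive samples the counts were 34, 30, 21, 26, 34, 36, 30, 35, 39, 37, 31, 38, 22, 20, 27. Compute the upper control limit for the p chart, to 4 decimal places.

0.2298

p̄ = Σdᵢ / (k·n) = 460 / (15 × 200) = 0.15333
UCL = p̄ + 3·√(p̄(1−p̄)/n) = 0.15333 + 3 × √(0.15333×0.84667/200) = 0.15333 + 3 × 0.02548 = 0.22977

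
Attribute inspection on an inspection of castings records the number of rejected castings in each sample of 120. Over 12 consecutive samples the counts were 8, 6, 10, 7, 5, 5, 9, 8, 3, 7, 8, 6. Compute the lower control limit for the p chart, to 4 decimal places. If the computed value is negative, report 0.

0.0000

p̄ = Σdᵢ / (k·n) = 82 / (12 × 120) = 0.05694
LCL = p̄ − 3·√(p̄(1−p̄)/n) = 0.05694 − 3 × 0.02115 = -0.00652 → 0 (negative, so LCL = 0)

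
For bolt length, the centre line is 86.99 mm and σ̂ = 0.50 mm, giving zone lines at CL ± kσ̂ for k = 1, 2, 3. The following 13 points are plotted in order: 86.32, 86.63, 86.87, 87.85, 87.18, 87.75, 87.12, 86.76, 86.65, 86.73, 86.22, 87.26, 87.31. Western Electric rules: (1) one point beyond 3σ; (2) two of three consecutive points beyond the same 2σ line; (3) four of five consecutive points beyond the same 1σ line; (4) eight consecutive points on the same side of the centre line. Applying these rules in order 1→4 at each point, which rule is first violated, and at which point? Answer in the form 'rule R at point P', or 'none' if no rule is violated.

Zone of each point (C = within 1σ̂, B = 1σ̂–2σ̂, A = 2σ̂–3σ̂, * = beyond 3σ̂; sign = side of CL): 1:-B, 2:-C, 3:-C, 4:+B, 5:+C, 6:+B, 7:+C, 8:-C, 9:-C, 10:-C, 11:-B, 12:+C, 13:+C
No rule fires across all 13 points.

none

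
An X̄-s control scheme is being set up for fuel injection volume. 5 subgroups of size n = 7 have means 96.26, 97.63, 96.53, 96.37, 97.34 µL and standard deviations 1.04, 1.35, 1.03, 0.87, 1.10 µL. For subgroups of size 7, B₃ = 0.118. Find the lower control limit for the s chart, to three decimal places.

s̄ = (1.04 + 1.35 + 1.03 + 0.87 + 1.10) / 5 = 1.0780
LCL_s = B₃·s̄ = 0.118 × 1.0780 = 0.1272

0.127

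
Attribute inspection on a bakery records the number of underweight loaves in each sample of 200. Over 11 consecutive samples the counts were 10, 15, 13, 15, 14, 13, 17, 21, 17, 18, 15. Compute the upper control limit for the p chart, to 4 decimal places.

0.1327

p̄ = Σdᵢ / (k·n) = 168 / (11 × 200) = 0.07636
UCL = p̄ + 3·√(p̄(1−p̄)/n) = 0.07636 + 3 × √(0.07636×0.92364/200) = 0.07636 + 3 × 0.01878 = 0.13270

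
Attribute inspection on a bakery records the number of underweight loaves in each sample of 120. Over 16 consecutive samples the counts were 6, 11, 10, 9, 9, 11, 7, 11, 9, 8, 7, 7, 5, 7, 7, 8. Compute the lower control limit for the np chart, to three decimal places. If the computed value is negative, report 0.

0.000

p̄ = Σdᵢ / (k·n) = 132 / (16 × 120) = 0.06875
LCL = np̄ − 3·√(np̄(1−p̄)) = 8.2500 − 3 × 2.7718 = -0.0654 → 0 (negative, so LCL = 0)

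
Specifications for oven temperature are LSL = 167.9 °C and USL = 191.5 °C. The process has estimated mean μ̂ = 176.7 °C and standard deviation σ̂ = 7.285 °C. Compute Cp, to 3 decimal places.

Cp = (USL − LSL) / (6σ̂) = (191.5 − 167.9) / (6 × 7.285) = 23.6000 / 43.7100 = 0.5399

0.540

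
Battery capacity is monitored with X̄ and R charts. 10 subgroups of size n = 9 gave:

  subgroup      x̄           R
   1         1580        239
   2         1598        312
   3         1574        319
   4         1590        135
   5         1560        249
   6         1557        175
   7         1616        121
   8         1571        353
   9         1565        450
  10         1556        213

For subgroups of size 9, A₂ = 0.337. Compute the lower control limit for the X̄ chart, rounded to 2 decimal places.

1490.23

X̄̄ = (1580 + 1598 + 1574 + 1590 + 1560 + 1557 + 1616 + 1571 + 1565 + 1556) / 10 = 15767.0000 / 10 = 1576.7000
R̄ = (239 + 312 + 319 + 135 + 249 + 175 + 121 + 353 + 450 + 213) / 10 = 2566.0000 / 10 = 256.6000
LCL = X̄̄ − A₂·R̄ = 1576.7000 − 0.337 × 256.6000 = 1490.2258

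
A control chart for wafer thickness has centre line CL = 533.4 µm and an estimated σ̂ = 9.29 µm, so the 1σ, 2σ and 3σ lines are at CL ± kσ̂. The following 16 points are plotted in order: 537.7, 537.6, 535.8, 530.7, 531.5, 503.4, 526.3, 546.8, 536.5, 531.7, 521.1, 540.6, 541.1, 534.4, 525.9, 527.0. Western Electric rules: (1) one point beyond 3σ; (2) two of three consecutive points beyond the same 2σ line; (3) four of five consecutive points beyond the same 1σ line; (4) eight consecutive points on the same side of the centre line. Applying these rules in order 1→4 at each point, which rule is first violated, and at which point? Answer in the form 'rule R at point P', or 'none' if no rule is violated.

Zone of each point (C = within 1σ̂, B = 1σ̂–2σ̂, A = 2σ̂–3σ̂, * = beyond 3σ̂; sign = side of CL): 1:+C, 2:+C, 3:+C, 4:-C, 5:-C, 6:-*, 7:-C, 8:+B, 9:+C, 10:-C, 11:-B, 12:+C, 13:+C, 14:+C, 15:-C, 16:-C
Rule 1 (one point beyond the 3σ limits) is satisfied at point 6.

rule 1 at point 6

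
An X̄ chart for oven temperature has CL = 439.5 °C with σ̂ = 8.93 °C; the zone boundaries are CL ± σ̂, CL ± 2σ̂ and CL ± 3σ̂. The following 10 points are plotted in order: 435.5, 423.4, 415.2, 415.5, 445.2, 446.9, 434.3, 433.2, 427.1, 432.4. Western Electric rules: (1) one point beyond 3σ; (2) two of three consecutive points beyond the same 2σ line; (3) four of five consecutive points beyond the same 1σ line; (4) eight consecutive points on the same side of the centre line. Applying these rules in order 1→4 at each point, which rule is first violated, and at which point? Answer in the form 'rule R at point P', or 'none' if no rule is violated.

Zone of each point (C = within 1σ̂, B = 1σ̂–2σ̂, A = 2σ̂–3σ̂, * = beyond 3σ̂; sign = side of CL): 1:-C, 2:-B, 3:-A, 4:-A, 5:+C, 6:+C, 7:-C, 8:-C, 9:-B, 10:-C
Rule 2 (two of three consecutive points beyond the same 2σ limit) is satisfied at point 4.

rule 2 at point 4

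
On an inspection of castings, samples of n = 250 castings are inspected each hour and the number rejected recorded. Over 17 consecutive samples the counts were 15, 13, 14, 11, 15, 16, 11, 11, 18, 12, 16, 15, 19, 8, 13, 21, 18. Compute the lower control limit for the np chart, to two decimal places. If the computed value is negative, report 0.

3.39

p̄ = Σdᵢ / (k·n) = 246 / (17 × 250) = 0.05788
LCL = np̄ − 3·√(np̄(1−p̄)) = 14.4706 − 3 × 3.6923 = 3.3937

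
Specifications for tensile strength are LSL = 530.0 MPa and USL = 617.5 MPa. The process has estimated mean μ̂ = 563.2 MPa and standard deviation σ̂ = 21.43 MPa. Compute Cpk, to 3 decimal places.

Cpu = (USL − μ̂) / (3σ̂) = (617.5 − 563.2) / (3 × 21.43) = 0.8446; Cpl = (μ̂ − LSL) / (3σ̂) = (563.2 − 530.0) / (3 × 21.43) = 0.5164; Cpk = min(Cpu, Cpl) = 0.5164

0.516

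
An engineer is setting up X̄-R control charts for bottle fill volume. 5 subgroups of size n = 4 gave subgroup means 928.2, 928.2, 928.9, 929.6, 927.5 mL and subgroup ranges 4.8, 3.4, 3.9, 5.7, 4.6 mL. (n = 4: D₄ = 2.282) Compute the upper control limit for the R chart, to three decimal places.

10.223

R̄ = (4.8 + 3.4 + 3.9 + 5.7 + 4.6) / 5 = 22.4000 / 5 = 4.4800
UCL_R = D₄·R̄ = 2.282 × 4.4800 = 10.2234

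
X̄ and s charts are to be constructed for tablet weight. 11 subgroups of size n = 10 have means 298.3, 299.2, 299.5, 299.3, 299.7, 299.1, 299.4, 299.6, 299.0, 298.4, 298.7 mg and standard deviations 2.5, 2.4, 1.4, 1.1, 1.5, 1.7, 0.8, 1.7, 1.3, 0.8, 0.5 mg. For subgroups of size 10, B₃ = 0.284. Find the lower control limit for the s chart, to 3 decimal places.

0.405

s̄ = (2.5 + 2.4 + 1.4 + 1.1 + 1.5 + 1.7 + 0.8 + 1.7 + 1.3 + 0.8 + 0.5) / 11 = 1.4273
LCL_s = B₃·s̄ = 0.284 × 1.4273 = 0.4053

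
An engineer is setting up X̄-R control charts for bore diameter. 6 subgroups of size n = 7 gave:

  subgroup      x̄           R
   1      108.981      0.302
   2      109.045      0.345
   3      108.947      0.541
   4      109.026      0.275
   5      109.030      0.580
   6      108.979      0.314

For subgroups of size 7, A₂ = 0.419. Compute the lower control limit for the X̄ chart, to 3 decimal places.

108.837

X̄̄ = (108.981 + 109.045 + 108.947 + 109.026 + 109.030 + 108.979) / 6 = 654.0080 / 6 = 109.0013
R̄ = (0.302 + 0.345 + 0.541 + 0.275 + 0.580 + 0.314) / 6 = 2.3570 / 6 = 0.3928
LCL = X̄̄ − A₂·R̄ = 109.0013 − 0.419 × 0.3928 = 108.8367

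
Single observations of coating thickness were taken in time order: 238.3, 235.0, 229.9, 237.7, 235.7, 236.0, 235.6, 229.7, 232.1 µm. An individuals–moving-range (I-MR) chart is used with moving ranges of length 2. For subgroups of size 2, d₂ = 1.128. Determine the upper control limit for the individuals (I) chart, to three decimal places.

243.487

X̄ = (238.3 + 235.0 + 229.9 + 237.7 + 235.7 + 236.0 + 235.6 + 229.7 + 232.1) / 9 = 234.4444
Moving ranges: 3.3, 5.1, 7.8, 2.0, 0.3, 0.4, 5.9, 2.4; M̄R̄ = 27.2000 / 8 = 3.4000
UCL = X̄ + 3·M̄R̄/d₂ = 234.4444 + 3 × 3.4000 / 1.128 = 243.4870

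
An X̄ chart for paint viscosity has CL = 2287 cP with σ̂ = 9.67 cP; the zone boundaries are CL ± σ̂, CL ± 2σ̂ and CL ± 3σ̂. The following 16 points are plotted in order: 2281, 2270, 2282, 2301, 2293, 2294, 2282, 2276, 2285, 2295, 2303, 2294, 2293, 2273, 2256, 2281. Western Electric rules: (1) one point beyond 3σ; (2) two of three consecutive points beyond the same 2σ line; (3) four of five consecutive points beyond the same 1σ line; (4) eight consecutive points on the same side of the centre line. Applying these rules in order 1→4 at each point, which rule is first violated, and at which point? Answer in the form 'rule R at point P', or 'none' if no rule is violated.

rule 1 at point 15

Zone of each point (C = within 1σ̂, B = 1σ̂–2σ̂, A = 2σ̂–3σ̂, * = beyond 3σ̂; sign = side of CL): 1:-C, 2:-B, 3:-C, 4:+B, 5:+C, 6:+C, 7:-C, 8:-B, 9:-C, 10:+C, 11:+B, 12:+C, 13:+C, 14:-B, 15:-*, 16:-C
Rule 1 (one point beyond the 3σ limits) is satisfied at point 15.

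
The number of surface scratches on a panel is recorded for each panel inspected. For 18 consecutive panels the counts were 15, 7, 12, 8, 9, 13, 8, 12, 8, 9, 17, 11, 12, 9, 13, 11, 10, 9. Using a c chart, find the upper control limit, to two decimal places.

20.55

c̄ = (15 + 7 + 12 + 8 + 9 + 13 + 8 + 12 + 8 + 9 + 17 + 11 + 12 + 9 + 13 + 11 + 10 + 9) / 18 = 193 / 18 = 10.7222
UCL = c̄ + 3√c̄ = 10.7222 + 3 × √10.7222 = 10.7222 + 3 × 3.2745 = 20.5457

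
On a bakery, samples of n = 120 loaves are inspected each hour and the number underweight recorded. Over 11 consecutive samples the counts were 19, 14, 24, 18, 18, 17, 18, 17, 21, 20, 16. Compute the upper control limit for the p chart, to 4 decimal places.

0.2516

p̄ = Σdᵢ / (k·n) = 202 / (11 × 120) = 0.15303
UCL = p̄ + 3·√(p̄(1−p̄)/n) = 0.15303 + 3 × √(0.15303×0.84697/120) = 0.15303 + 3 × 0.03286 = 0.25162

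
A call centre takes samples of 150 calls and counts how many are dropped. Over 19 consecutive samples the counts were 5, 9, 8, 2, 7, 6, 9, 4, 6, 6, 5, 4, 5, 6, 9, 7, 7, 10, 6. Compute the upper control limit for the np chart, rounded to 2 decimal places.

p̄ = Σdᵢ / (k·n) = 121 / (19 × 150) = 0.04246
UCL = np̄ + 3·√(np̄(1−p̄)) = 6.3684 + 3 × √(6.3684×0.95754) = 6.3684 + 3 × 2.4694 = 13.7767

13.78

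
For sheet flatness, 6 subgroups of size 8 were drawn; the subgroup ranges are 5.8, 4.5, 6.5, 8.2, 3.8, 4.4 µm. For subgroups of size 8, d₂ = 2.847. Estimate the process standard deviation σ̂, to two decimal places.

R̄ = (5.8 + 4.5 + 6.5 + 8.2 + 3.8 + 4.4) / 6 = 5.5333
σ̂ = R̄ / d₂ = 5.5333 / 2.847 = 1.9436

1.94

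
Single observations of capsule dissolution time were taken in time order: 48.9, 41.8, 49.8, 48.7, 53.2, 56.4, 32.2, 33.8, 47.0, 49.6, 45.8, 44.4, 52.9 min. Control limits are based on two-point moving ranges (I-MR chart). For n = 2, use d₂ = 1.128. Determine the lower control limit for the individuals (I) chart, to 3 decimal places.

28.947

X̄ = (48.9 + 41.8 + 49.8 + 48.7 + 53.2 + 56.4 + 32.2 + 33.8 + 47.0 + 49.6 + 45.8 + 44.4 + 52.9) / 13 = 46.5000
Moving ranges: 7.1, 8.0, 1.1, 4.5, 3.2, 24.2, 1.6, 13.2, 2.6, 3.8, 1.4, 8.5; M̄R̄ = 79.2000 / 12 = 6.6000
LCL = X̄ − 3·M̄R̄/d₂ = 46.5000 − 3 × 6.6000 / 1.128 = 28.9468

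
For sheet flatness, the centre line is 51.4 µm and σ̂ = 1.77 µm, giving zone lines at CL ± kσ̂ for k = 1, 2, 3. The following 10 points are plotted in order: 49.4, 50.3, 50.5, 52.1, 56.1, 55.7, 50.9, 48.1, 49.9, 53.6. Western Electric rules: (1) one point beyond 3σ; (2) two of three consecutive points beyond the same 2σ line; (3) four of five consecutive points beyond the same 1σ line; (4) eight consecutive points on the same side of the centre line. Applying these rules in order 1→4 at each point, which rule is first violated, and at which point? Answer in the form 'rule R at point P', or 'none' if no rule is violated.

rule 2 at point 6

Zone of each point (C = within 1σ̂, B = 1σ̂–2σ̂, A = 2σ̂–3σ̂, * = beyond 3σ̂; sign = side of CL): 1:-B, 2:-C, 3:-C, 4:+C, 5:+A, 6:+A, 7:-C, 8:-B, 9:-C, 10:+B
Rule 2 (two of three consecutive points beyond the same 2σ limit) is satisfied at point 6.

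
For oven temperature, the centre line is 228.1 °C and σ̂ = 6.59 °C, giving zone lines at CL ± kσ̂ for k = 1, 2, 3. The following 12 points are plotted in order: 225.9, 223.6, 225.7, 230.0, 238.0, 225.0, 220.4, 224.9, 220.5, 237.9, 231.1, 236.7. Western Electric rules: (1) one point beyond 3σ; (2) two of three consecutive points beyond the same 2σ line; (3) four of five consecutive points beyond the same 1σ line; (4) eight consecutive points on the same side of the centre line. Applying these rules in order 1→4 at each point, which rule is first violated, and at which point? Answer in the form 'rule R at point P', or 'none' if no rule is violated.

Zone of each point (C = within 1σ̂, B = 1σ̂–2σ̂, A = 2σ̂–3σ̂, * = beyond 3σ̂; sign = side of CL): 1:-C, 2:-C, 3:-C, 4:+C, 5:+B, 6:-C, 7:-B, 8:-C, 9:-B, 10:+B, 11:+C, 12:+B
No rule fires across all 12 points.

none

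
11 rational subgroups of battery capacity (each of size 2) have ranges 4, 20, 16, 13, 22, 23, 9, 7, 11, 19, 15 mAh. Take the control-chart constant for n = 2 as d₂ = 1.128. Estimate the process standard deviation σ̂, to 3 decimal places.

12.814

R̄ = (4 + 20 + 16 + 13 + 22 + 23 + 9 + 7 + 11 + 19 + 15) / 11 = 14.4545
σ̂ = R̄ / d₂ = 14.4545 / 1.128 = 12.8143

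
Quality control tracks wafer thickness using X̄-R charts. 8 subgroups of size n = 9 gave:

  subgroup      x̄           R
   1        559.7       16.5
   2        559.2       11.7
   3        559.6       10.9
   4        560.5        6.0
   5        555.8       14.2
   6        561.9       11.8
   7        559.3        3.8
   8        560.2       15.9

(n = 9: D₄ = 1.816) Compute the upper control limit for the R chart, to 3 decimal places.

20.612

R̄ = (16.5 + 11.7 + 10.9 + 6.0 + 14.2 + 11.8 + 3.8 + 15.9) / 8 = 90.8000 / 8 = 11.3500
UCL_R = D₄·R̄ = 1.816 × 11.3500 = 20.6116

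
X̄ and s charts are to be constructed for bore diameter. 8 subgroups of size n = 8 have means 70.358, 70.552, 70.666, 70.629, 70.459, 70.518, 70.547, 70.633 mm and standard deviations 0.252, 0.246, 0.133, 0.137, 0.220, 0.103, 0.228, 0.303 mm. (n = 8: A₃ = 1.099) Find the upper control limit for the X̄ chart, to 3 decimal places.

X̄̄ = (70.358 + 70.552 + 70.666 + 70.629 + 70.459 + 70.518 + 70.547 + 70.633) / 8 = 70.5452
s̄ = (0.252 + 0.246 + 0.133 + 0.137 + 0.220 + 0.103 + 0.228 + 0.303) / 8 = 0.2028
UCL = X̄̄ + A₃·s̄ = 70.5452 + 1.099 × 0.2028 = 70.7681

70.768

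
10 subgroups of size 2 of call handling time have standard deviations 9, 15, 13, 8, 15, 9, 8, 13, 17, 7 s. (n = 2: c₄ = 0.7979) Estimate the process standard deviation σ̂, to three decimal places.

s̄ = (9 + 15 + 13 + 8 + 15 + 9 + 8 + 13 + 17 + 7) / 10 = 11.4000
σ̂ = s̄ / c₄ = 11.4000 / 0.7979 = 14.2875

14.288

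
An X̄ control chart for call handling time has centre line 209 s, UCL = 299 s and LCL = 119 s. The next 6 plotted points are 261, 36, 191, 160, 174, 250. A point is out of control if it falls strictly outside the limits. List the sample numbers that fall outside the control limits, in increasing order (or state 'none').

Compare each point to [119, 299]: sample 2 = 36 < LCL.

2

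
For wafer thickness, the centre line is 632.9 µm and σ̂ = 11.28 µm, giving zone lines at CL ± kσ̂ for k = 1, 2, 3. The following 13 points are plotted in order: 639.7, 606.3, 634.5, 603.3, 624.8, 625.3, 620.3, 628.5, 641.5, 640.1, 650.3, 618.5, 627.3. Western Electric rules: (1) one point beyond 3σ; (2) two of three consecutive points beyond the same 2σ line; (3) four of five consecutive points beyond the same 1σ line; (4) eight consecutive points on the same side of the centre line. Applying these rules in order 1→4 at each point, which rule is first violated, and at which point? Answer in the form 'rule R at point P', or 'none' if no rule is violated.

rule 2 at point 4

Zone of each point (C = within 1σ̂, B = 1σ̂–2σ̂, A = 2σ̂–3σ̂, * = beyond 3σ̂; sign = side of CL): 1:+C, 2:-A, 3:+C, 4:-A, 5:-C, 6:-C, 7:-B, 8:-C, 9:+C, 10:+C, 11:+B, 12:-B, 13:-C
Rule 2 (two of three consecutive points beyond the same 2σ limit) is satisfied at point 4.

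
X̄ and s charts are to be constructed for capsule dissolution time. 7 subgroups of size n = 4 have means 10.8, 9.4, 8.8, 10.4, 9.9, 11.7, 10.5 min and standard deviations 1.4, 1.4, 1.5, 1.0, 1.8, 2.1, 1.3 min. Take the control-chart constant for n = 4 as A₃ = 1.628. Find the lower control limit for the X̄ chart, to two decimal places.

X̄̄ = (10.8 + 9.4 + 8.8 + 10.4 + 9.9 + 11.7 + 10.5) / 7 = 10.2143
s̄ = (1.4 + 1.4 + 1.5 + 1.0 + 1.8 + 2.1 + 1.3) / 7 = 1.5000
LCL = X̄̄ − A₃·s̄ = 10.2143 − 1.628 × 1.5000 = 7.7723

7.77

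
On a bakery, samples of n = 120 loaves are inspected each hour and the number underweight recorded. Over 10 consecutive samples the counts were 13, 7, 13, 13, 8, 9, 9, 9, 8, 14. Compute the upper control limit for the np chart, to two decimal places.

p̄ = Σdᵢ / (k·n) = 103 / (10 × 120) = 0.08583
UCL = np̄ + 3·√(np̄(1−p̄)) = 10.3000 + 3 × √(10.3000×0.91417) = 10.3000 + 3 × 3.0685 = 19.5056

19.51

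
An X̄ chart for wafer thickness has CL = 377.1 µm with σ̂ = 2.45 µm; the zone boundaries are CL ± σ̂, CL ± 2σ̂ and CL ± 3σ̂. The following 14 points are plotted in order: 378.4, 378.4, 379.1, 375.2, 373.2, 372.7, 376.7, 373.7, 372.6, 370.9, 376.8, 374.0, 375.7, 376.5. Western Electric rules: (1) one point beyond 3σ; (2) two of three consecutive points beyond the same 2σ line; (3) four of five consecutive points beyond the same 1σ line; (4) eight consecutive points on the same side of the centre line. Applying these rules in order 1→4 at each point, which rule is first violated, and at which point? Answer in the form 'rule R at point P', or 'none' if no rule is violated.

rule 3 at point 9

Zone of each point (C = within 1σ̂, B = 1σ̂–2σ̂, A = 2σ̂–3σ̂, * = beyond 3σ̂; sign = side of CL): 1:+C, 2:+C, 3:+C, 4:-C, 5:-B, 6:-B, 7:-C, 8:-B, 9:-B, 10:-A, 11:-C, 12:-B, 13:-C, 14:-C
Rule 3 (four of five consecutive points beyond the same 1σ limit) is satisfied at point 9.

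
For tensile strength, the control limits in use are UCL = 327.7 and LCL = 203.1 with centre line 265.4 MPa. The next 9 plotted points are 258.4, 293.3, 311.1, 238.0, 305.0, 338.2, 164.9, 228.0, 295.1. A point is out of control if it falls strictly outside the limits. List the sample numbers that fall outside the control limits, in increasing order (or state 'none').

Compare each point to [203.1, 327.7]: sample 6 = 338.2 > UCL; sample 7 = 164.9 < LCL.

6, 7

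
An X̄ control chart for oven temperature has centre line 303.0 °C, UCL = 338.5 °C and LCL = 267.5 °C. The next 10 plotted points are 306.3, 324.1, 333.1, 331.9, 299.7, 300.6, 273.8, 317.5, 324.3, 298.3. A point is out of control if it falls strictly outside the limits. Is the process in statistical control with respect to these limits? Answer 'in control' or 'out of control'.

All 10 points lie within [267.5, 338.5].

in control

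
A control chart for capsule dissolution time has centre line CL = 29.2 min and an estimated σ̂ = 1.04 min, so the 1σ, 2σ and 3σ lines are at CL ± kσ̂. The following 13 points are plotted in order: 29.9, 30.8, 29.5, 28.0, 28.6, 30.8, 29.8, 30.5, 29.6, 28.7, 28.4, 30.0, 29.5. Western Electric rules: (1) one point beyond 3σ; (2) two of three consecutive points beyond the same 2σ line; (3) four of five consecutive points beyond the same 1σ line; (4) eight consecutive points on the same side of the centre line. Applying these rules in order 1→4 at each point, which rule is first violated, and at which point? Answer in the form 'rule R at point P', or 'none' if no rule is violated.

none

Zone of each point (C = within 1σ̂, B = 1σ̂–2σ̂, A = 2σ̂–3σ̂, * = beyond 3σ̂; sign = side of CL): 1:+C, 2:+B, 3:+C, 4:-B, 5:-C, 6:+B, 7:+C, 8:+B, 9:+C, 10:-C, 11:-C, 12:+C, 13:+C
No rule fires across all 13 points.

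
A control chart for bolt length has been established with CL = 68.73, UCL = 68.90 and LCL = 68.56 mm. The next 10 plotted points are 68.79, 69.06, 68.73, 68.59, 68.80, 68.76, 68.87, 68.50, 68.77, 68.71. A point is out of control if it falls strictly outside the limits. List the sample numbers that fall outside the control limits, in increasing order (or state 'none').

Compare each point to [68.56, 68.90]: sample 2 = 69.06 > UCL; sample 8 = 68.50 < LCL.

2, 8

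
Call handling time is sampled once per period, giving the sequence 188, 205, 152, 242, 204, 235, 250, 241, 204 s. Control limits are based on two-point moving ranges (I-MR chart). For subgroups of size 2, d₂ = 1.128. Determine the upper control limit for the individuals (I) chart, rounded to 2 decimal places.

309.85

X̄ = (188 + 205 + 152 + 242 + 204 + 235 + 250 + 241 + 204) / 9 = 213.4444
Moving ranges: 17, 53, 90, 38, 31, 15, 9, 37; M̄R̄ = 290.0000 / 8 = 36.2500
UCL = X̄ + 3·M̄R̄/d₂ = 213.4444 + 3 × 36.2500 / 1.128 = 309.8540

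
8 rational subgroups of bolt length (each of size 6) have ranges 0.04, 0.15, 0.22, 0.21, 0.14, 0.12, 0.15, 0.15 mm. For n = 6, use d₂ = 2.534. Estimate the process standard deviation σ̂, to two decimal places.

R̄ = (0.04 + 0.15 + 0.22 + 0.21 + 0.14 + 0.12 + 0.15 + 0.15) / 8 = 0.1475
σ̂ = R̄ / d₂ = 0.1475 / 2.534 = 0.0582

0.06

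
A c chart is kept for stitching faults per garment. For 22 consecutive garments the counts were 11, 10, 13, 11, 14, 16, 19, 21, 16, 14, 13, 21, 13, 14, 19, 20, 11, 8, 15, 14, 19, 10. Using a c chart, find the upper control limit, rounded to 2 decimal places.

c̄ = (11 + 10 + 13 + 11 + 14 + 16 + 19 + 21 + 16 + 14 + 13 + 21 + 13 + 14 + 19 + 20 + 11 + 8 + 15 + 14 + 19 + 10) / 22 = 322 / 22 = 14.6364
UCL = c̄ + 3√c̄ = 14.6364 + 3 × √14.6364 = 14.6364 + 3 × 3.8258 = 26.1136

26.11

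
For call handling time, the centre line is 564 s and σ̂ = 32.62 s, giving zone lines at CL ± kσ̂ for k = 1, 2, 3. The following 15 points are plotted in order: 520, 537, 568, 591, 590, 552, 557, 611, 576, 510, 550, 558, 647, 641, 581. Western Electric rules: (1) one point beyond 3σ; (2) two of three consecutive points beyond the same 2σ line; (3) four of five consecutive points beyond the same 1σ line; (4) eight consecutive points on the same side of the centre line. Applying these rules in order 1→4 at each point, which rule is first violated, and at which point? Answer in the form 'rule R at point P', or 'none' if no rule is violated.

Zone of each point (C = within 1σ̂, B = 1σ̂–2σ̂, A = 2σ̂–3σ̂, * = beyond 3σ̂; sign = side of CL): 1:-B, 2:-C, 3:+C, 4:+C, 5:+C, 6:-C, 7:-C, 8:+B, 9:+C, 10:-B, 11:-C, 12:-C, 13:+A, 14:+A, 15:+C
Rule 2 (two of three consecutive points beyond the same 2σ limit) is satisfied at point 14.

rule 2 at point 14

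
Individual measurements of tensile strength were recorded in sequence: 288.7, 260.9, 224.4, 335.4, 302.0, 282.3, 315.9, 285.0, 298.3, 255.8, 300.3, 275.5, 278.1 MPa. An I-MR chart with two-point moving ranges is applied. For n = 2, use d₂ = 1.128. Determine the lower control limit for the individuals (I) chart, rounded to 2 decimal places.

X̄ = (288.7 + 260.9 + 224.4 + 335.4 + 302.0 + 282.3 + 315.9 + 285.0 + 298.3 + 255.8 + 300.3 + 275.5 + 278.1) / 13 = 284.8154
Moving ranges: 27.8, 36.5, 111.0, 33.4, 19.7, 33.6, 30.9, 13.3, 42.5, 44.5, 24.8, 2.6; M̄R̄ = 420.6000 / 12 = 35.0500
LCL = X̄ − 3·M̄R̄/d₂ = 284.8154 − 3 × 35.0500 / 1.128 = 191.5973

191.60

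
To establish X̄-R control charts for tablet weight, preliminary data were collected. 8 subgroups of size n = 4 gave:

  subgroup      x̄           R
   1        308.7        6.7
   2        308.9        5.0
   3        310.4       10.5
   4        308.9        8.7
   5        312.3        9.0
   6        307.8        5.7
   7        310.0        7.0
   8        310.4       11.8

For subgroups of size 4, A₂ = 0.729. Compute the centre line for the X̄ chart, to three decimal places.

X̄̄ = (308.7 + 308.9 + 310.4 + 308.9 + 312.3 + 307.8 + 310.0 + 310.4) / 8 = 2477.4000 / 8 = 309.6750
CL = X̄̄ = 309.6750

309.675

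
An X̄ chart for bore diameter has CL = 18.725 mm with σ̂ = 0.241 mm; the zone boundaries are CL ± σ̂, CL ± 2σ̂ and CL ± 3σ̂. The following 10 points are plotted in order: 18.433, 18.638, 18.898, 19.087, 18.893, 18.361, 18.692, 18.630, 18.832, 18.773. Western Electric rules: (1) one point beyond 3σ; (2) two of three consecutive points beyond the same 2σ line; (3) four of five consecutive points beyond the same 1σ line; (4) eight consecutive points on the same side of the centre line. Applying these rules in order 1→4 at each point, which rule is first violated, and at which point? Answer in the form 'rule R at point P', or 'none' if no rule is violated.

Zone of each point (C = within 1σ̂, B = 1σ̂–2σ̂, A = 2σ̂–3σ̂, * = beyond 3σ̂; sign = side of CL): 1:-B, 2:-C, 3:+C, 4:+B, 5:+C, 6:-B, 7:-C, 8:-C, 9:+C, 10:+C
No rule fires across all 10 points.

none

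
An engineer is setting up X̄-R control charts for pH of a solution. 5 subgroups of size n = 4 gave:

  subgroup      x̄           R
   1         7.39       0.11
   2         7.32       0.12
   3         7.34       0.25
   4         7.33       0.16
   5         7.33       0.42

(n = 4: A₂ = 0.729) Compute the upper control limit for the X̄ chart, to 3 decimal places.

7.497

X̄̄ = (7.39 + 7.32 + 7.34 + 7.33 + 7.33) / 5 = 36.7100 / 5 = 7.3420
R̄ = (0.11 + 0.12 + 0.25 + 0.16 + 0.42) / 5 = 1.0600 / 5 = 0.2120
UCL = X̄̄ + A₂·R̄ = 7.3420 + 0.729 × 0.2120 = 7.4965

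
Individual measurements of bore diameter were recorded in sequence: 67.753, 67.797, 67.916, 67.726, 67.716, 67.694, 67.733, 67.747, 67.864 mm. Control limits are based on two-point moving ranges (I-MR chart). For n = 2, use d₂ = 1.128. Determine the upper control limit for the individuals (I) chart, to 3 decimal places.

X̄ = (67.753 + 67.797 + 67.916 + 67.726 + 67.716 + 67.694 + 67.733 + 67.747 + 67.864) / 9 = 67.7718
Moving ranges: 0.044, 0.119, 0.190, 0.010, 0.022, 0.039, 0.014, 0.117; M̄R̄ = 0.5550 / 8 = 0.0694
UCL = X̄ + 3·M̄R̄/d₂ = 67.7718 + 3 × 0.0694 / 1.128 = 67.9563

67.956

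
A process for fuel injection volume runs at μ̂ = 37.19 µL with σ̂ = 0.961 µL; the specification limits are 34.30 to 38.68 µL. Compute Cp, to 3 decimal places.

Cp = (USL − LSL) / (6σ̂) = (38.68 − 34.30) / (6 × 0.961) = 4.3800 / 5.7660 = 0.7596

0.760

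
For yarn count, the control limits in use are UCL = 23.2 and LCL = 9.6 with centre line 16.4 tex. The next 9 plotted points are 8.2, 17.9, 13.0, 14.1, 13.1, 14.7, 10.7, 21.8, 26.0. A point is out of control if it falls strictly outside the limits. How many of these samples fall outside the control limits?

Compare each point to [9.6, 23.2]: sample 1 = 8.2 < LCL; sample 9 = 26.0 > UCL.

2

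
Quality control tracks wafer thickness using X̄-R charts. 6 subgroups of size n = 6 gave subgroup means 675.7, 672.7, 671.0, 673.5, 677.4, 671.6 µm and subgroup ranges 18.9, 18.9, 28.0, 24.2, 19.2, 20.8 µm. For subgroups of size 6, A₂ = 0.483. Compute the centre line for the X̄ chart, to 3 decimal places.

673.650

X̄̄ = (675.7 + 672.7 + 671.0 + 673.5 + 677.4 + 671.6) / 6 = 4041.9000 / 6 = 673.6500
CL = X̄̄ = 673.6500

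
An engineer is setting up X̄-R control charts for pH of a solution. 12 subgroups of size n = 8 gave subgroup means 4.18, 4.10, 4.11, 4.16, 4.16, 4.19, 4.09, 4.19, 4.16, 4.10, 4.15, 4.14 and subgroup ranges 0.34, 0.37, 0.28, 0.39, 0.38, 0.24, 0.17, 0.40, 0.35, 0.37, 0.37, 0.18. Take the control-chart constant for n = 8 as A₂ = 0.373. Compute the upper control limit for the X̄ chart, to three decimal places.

4.264

X̄̄ = (4.18 + 4.10 + 4.11 + 4.16 + 4.16 + 4.19 + 4.09 + 4.19 + 4.16 + 4.10 + 4.15 + 4.14) / 12 = 49.7300 / 12 = 4.1442
R̄ = (0.34 + 0.37 + 0.28 + 0.39 + 0.38 + 0.24 + 0.17 + 0.40 + 0.35 + 0.37 + 0.37 + 0.18) / 12 = 3.8400 / 12 = 0.3200
UCL = X̄̄ + A₂·R̄ = 4.1442 + 0.373 × 0.3200 = 4.2635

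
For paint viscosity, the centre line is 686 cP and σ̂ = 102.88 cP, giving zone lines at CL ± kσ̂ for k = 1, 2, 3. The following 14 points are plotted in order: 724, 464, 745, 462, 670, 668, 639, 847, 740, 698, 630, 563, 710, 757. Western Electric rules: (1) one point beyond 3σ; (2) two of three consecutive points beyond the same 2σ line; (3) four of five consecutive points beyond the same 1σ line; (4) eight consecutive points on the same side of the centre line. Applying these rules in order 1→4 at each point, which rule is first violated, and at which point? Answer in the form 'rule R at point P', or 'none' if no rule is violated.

Zone of each point (C = within 1σ̂, B = 1σ̂–2σ̂, A = 2σ̂–3σ̂, * = beyond 3σ̂; sign = side of CL): 1:+C, 2:-A, 3:+C, 4:-A, 5:-C, 6:-C, 7:-C, 8:+B, 9:+C, 10:+C, 11:-C, 12:-B, 13:+C, 14:+C
Rule 2 (two of three consecutive points beyond the same 2σ limit) is satisfied at point 4.

rule 2 at point 4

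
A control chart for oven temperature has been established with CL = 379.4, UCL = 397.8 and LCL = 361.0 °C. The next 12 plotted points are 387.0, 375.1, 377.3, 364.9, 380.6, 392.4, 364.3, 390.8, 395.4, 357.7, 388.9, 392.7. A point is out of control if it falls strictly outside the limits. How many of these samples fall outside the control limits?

1

Compare each point to [361.0, 397.8]: sample 10 = 357.7 < LCL.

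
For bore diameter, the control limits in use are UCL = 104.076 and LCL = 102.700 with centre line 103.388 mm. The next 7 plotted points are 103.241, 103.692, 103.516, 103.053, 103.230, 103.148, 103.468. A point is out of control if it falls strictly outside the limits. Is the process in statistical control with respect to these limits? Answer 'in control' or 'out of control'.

All 7 points lie within [102.700, 104.076].

in control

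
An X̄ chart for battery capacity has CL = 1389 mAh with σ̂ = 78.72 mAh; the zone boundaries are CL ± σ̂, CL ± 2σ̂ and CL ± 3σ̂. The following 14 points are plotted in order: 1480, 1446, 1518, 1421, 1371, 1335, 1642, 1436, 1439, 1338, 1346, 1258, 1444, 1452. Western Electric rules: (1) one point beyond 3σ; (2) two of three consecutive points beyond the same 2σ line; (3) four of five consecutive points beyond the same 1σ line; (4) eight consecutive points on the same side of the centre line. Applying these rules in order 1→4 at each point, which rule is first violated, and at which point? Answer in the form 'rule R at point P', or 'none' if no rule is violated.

Zone of each point (C = within 1σ̂, B = 1σ̂–2σ̂, A = 2σ̂–3σ̂, * = beyond 3σ̂; sign = side of CL): 1:+B, 2:+C, 3:+B, 4:+C, 5:-C, 6:-C, 7:+*, 8:+C, 9:+C, 10:-C, 11:-C, 12:-B, 13:+C, 14:+C
Rule 1 (one point beyond the 3σ limits) is satisfied at point 7.

rule 1 at point 7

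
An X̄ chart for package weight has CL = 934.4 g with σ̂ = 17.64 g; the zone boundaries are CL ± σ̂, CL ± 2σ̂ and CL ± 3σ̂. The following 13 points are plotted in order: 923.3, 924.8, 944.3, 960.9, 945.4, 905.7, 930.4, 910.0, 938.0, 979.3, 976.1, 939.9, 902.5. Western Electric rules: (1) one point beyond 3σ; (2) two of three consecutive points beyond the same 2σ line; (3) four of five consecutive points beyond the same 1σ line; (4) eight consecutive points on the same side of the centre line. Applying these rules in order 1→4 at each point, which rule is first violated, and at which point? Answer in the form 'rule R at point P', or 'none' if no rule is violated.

Zone of each point (C = within 1σ̂, B = 1σ̂–2σ̂, A = 2σ̂–3σ̂, * = beyond 3σ̂; sign = side of CL): 1:-C, 2:-C, 3:+C, 4:+B, 5:+C, 6:-B, 7:-C, 8:-B, 9:+C, 10:+A, 11:+A, 12:+C, 13:-B
Rule 2 (two of three consecutive points beyond the same 2σ limit) is satisfied at point 11.

rule 2 at point 11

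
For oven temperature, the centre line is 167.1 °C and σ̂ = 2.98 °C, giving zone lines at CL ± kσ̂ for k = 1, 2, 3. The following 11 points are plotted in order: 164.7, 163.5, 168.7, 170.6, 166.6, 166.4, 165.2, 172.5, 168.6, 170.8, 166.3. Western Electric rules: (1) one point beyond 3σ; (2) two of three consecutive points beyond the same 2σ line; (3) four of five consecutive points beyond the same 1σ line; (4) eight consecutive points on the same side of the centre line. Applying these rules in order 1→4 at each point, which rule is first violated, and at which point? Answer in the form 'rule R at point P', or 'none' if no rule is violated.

none

Zone of each point (C = within 1σ̂, B = 1σ̂–2σ̂, A = 2σ̂–3σ̂, * = beyond 3σ̂; sign = side of CL): 1:-C, 2:-B, 3:+C, 4:+B, 5:-C, 6:-C, 7:-C, 8:+B, 9:+C, 10:+B, 11:-C
No rule fires across all 11 points.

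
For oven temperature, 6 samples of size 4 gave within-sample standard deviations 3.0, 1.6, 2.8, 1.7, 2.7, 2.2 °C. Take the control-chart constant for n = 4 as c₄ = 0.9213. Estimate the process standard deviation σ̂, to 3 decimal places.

s̄ = (3.0 + 1.6 + 2.8 + 1.7 + 2.7 + 2.2) / 6 = 2.3333
σ̂ = s̄ / c₄ = 2.3333 / 0.9213 = 2.5327

2.533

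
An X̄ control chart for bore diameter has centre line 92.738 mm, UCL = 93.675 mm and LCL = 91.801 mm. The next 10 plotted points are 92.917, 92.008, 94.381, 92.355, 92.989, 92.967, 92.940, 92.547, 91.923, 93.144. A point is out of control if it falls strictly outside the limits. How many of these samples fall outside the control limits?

1

Compare each point to [91.801, 93.675]: sample 3 = 94.381 > UCL.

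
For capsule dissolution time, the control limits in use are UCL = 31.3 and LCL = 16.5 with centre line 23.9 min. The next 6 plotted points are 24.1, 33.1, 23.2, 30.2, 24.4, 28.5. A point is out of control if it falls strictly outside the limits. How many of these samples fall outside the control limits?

Compare each point to [16.5, 31.3]: sample 2 = 33.1 > UCL.

1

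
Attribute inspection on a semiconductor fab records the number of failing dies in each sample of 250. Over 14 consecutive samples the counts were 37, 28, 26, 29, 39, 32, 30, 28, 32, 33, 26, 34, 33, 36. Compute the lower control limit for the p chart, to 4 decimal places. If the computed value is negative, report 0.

p̄ = Σdᵢ / (k·n) = 443 / (14 × 250) = 0.12657
LCL = p̄ − 3·√(p̄(1−p̄)/n) = 0.12657 − 3 × 0.02103 = 0.06349

0.0635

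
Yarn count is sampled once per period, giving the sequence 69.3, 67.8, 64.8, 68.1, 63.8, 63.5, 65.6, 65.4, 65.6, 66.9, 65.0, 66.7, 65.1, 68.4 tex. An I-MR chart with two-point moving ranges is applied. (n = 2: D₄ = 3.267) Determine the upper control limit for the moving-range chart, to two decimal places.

Moving ranges: 1.5, 3.0, 3.3, 4.3, 0.3, 2.1, 0.2, 0.2, 1.3, 1.9, 1.7, 1.6, 3.3; M̄R̄ = 24.7000 / 13 = 1.9000
UCL_MR = D₄·M̄R̄ = 3.267 × 1.9000 = 6.2073

6.21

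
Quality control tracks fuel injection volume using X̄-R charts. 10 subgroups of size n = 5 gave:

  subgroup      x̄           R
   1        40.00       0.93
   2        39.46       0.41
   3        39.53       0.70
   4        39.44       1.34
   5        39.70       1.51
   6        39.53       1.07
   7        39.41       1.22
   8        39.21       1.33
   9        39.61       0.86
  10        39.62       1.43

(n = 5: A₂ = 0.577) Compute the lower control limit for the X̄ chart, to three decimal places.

X̄̄ = (40.00 + 39.46 + 39.53 + 39.44 + 39.70 + 39.53 + 39.41 + 39.21 + 39.61 + 39.62) / 10 = 395.5100 / 10 = 39.5510
R̄ = (0.93 + 0.41 + 0.70 + 1.34 + 1.51 + 1.07 + 1.22 + 1.33 + 0.86 + 1.43) / 10 = 10.8000 / 10 = 1.0800
LCL = X̄̄ − A₂·R̄ = 39.5510 − 0.577 × 1.0800 = 38.9278

38.928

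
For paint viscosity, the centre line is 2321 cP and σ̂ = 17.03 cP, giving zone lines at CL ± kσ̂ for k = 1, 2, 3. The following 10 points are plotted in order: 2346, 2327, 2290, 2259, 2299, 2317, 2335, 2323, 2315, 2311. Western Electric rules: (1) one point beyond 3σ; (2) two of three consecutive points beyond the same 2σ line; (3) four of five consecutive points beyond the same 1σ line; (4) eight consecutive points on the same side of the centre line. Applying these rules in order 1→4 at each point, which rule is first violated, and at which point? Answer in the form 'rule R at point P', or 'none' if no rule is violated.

Zone of each point (C = within 1σ̂, B = 1σ̂–2σ̂, A = 2σ̂–3σ̂, * = beyond 3σ̂; sign = side of CL): 1:+B, 2:+C, 3:-B, 4:-*, 5:-B, 6:-C, 7:+C, 8:+C, 9:-C, 10:-C
Rule 1 (one point beyond the 3σ limits) is satisfied at point 4.

rule 1 at point 4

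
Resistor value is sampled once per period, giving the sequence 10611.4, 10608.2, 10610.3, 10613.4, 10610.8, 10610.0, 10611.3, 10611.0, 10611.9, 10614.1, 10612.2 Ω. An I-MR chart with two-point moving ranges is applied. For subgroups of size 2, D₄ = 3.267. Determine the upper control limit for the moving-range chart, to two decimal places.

Moving ranges: 3.2, 2.1, 3.1, 2.6, 0.8, 1.3, 0.3, 0.9, 2.2, 1.9; M̄R̄ = 18.4000 / 10 = 1.8400
UCL_MR = D₄·M̄R̄ = 3.267 × 1.8400 = 6.0113

6.01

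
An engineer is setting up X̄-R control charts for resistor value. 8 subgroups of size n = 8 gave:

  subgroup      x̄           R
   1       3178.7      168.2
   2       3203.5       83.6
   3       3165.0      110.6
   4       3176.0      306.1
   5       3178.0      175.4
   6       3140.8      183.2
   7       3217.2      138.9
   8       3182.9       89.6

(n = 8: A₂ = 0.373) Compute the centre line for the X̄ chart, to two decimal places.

X̄̄ = (3178.7 + 3203.5 + 3165.0 + 3176.0 + 3178.0 + 3140.8 + 3217.2 + 3182.9) / 8 = 25442.1000 / 8 = 3180.2625
CL = X̄̄ = 3180.2625

3180.26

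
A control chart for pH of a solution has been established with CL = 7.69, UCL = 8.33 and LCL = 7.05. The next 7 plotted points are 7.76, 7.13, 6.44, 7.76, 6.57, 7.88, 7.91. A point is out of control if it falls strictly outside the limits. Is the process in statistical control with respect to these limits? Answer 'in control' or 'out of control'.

Compare each point to [7.05, 8.33]: sample 3 = 6.44 < LCL; sample 5 = 6.57 < LCL.

out of control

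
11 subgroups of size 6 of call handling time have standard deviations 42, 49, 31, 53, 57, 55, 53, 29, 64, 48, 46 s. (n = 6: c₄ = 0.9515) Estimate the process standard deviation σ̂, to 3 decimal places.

s̄ = (42 + 49 + 31 + 53 + 57 + 55 + 53 + 29 + 64 + 48 + 46) / 11 = 47.9091
σ̂ = s̄ / c₄ = 47.9091 / 0.9515 = 50.3511

50.351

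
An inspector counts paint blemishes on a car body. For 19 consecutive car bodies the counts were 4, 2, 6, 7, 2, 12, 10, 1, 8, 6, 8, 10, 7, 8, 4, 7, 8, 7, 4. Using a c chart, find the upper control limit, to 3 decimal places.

c̄ = (4 + 2 + 6 + 7 + 2 + 12 + 10 + 1 + 8 + 6 + 8 + 10 + 7 + 8 + 4 + 7 + 8 + 7 + 4) / 19 = 121 / 19 = 6.3684
UCL = c̄ + 3√c̄ = 6.3684 + 3 × √6.3684 = 6.3684 + 3 × 2.5236 = 13.9391

13.939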